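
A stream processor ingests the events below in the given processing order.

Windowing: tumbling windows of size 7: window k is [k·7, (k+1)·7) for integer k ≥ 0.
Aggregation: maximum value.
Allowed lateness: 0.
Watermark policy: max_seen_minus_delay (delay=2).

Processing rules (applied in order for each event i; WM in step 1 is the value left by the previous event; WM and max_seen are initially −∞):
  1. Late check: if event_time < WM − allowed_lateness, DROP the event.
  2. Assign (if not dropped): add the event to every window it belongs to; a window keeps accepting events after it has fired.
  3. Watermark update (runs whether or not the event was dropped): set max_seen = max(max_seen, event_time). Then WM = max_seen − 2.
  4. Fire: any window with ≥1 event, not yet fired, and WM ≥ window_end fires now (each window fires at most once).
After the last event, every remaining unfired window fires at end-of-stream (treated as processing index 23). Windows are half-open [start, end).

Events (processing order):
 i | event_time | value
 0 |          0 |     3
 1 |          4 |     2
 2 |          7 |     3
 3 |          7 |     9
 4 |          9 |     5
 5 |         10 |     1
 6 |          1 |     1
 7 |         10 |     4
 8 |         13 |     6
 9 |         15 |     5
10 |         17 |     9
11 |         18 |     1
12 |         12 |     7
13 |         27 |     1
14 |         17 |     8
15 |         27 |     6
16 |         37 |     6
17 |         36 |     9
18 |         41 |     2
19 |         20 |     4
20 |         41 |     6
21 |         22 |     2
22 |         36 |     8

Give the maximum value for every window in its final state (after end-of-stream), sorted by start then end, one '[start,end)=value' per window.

[0,7)=3 [7,14)=9 [14,21)=9 [21,28)=6 [35,42)=9

i=0 t=0 v=3: → [0,7); WM=-2
i=1 t=4 v=2: → [0,7); WM=2
i=2 t=7 v=3: → [7,14); WM=5
i=3 t=7 v=9: → [7,14); WM=5
i=4 t=9 v=5: → [7,14); WM=7; [0,7) fires=3
i=5 t=10 v=1: → [7,14); WM=8
i=6 t=1 v=1: DROP (t<8-0); WM=8
i=7 t=10 v=4: → [7,14); WM=8
i=8 t=13 v=6: → [7,14); WM=11
i=9 t=15 v=5: → [14,21); WM=13
i=10 t=17 v=9: → [14,21); WM=15; [7,14) fires=9
i=11 t=18 v=1: → [14,21); WM=16
i=12 t=12 v=7: DROP (t<16-0); WM=16
i=13 t=27 v=1: → [21,28); WM=25; [14,21) fires=9
i=14 t=17 v=8: DROP (t<25-0); WM=25
i=15 t=27 v=6: → [21,28); WM=25
i=16 t=37 v=6: → [35,42); WM=35; [21,28) fires=6
i=17 t=36 v=9: → [35,42); WM=35
i=18 t=41 v=2: → [35,42); WM=39
i=19 t=20 v=4: DROP (t<39-0); WM=39
i=20 t=41 v=6: → [35,42); WM=39
i=21 t=22 v=2: DROP (t<39-0); WM=39
i=22 t=36 v=8: DROP (t<39-0); WM=39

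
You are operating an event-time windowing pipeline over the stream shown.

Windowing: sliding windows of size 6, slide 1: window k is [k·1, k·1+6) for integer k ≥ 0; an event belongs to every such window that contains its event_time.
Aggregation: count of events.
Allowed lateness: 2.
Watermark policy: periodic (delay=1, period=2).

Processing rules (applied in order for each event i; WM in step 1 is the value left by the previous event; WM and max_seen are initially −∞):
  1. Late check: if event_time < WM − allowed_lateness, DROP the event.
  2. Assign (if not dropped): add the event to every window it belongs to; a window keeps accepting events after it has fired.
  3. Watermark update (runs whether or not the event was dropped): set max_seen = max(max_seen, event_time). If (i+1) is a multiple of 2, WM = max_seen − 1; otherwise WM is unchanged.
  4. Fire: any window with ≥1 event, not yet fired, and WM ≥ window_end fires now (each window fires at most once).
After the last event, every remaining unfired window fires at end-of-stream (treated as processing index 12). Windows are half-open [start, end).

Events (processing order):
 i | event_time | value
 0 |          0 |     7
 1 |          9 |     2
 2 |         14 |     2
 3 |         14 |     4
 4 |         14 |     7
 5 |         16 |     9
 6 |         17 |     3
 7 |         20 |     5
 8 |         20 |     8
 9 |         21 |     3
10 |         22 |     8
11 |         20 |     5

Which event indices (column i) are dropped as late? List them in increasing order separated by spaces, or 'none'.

i=0 t=0 v=7: → [0,6); WM=−∞
i=1 t=9 v=2: → [9,15),[8,14),[7,13),[6,12),[5,11),[4,10); WM=8; [0,6) fires=1
i=2 t=14 v=2: → [14,20),[13,19),[12,18),[11,17),[10,16),[9,15); WM=8
i=3 t=14 v=4: → [14,20),[13,19),[12,18),[11,17),[10,16),[9,15); WM=13; [4,10) fires=1 [5,11) fires=1 [6,12) fires=1 [7,13) fires=1
i=4 t=14 v=7: → [14,20),[13,19),[12,18),[11,17),[10,16),[9,15); WM=13
i=5 t=16 v=9: → [16,22),[15,21),[14,20),[13,19),[12,18),[11,17); WM=15; [8,14) fires=1 [9,15) fires=4
i=6 t=17 v=3: → [17,23),[16,22),[15,21),[14,20),[13,19),[12,18); WM=15
i=7 t=20 v=5: → [20,26),[19,25),[18,24),[17,23),[16,22),[15,21); WM=19; [10,16) fires=3 [11,17) fires=4 [12,18) fires=5 [13,19) fires=5
i=8 t=20 v=8: → [20,26),[19,25),[18,24),[17,23),[16,22),[15,21); WM=19
i=9 t=21 v=3: → [21,27),[20,26),[19,25),[18,24),[17,23),[16,22); WM=20; [14,20) fires=5
i=10 t=22 v=8: → [22,28),[21,27),[20,26),[19,25),[18,24),[17,23); WM=20
i=11 t=20 v=5: → [20,26),[19,25),[18,24),[17,23),[16,22),[15,21); WM=21; [15,21) fires=5

none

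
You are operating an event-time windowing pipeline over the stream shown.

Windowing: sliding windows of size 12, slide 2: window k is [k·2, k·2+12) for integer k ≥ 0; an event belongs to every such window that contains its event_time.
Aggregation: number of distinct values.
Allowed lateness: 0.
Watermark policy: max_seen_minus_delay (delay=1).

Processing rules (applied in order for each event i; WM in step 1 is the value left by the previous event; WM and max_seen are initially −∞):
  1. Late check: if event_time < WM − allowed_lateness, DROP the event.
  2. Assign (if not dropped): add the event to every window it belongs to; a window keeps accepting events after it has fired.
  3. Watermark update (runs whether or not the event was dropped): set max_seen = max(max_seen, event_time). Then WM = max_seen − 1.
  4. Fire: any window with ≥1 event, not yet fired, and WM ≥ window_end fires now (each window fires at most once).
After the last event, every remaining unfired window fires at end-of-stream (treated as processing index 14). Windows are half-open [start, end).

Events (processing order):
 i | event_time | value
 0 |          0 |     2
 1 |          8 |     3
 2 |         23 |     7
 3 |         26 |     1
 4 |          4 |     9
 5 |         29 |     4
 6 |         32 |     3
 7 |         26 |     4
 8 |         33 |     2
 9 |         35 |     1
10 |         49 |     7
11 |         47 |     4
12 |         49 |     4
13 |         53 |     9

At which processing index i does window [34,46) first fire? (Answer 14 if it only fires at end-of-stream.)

i=0 t=0 v=2: → [0,12); WM=-1
i=1 t=8 v=3: → [8,20),[6,18),[4,16),[2,14),[0,12); WM=7
i=2 t=23 v=7: → [22,34),[20,32),[18,30),[16,28),[14,26),[12,24); WM=22; [0,12) fires=2 [2,14) fires=1 [4,16) fires=1 [6,18) fires=1 [8,20) fires=1
i=3 t=26 v=1: → [26,38),[24,36),[22,34),[20,32),[18,30),[16,28); WM=25; [12,24) fires=1
i=4 t=4 v=9: DROP (t<25-0); WM=25
i=5 t=29 v=4: → [28,40),[26,38),[24,36),[22,34),[20,32),[18,30); WM=28; [14,26) fires=1 [16,28) fires=2
i=6 t=32 v=3: → [32,44),[30,42),[28,40),[26,38),[24,36),[22,34); WM=31; [18,30) fires=3
i=7 t=26 v=4: DROP (t<31-0); WM=31
i=8 t=33 v=2: → [32,44),[30,42),[28,40),[26,38),[24,36),[22,34); WM=32; [20,32) fires=3
i=9 t=35 v=1: → [34,46),[32,44),[30,42),[28,40),[26,38),[24,36); WM=34; [22,34) fires=5
i=10 t=49 v=7: → [48,60),[46,58),[44,56),[42,54),[40,52),[38,50); WM=48; [24,36) fires=4 [26,38) fires=4 [28,40) fires=4 [30,42) fires=3 [32,44) fires=3 [34,46) fires=1
i=11 t=47 v=4: DROP (t<48-0); WM=48
i=12 t=49 v=4: → [48,60),[46,58),[44,56),[42,54),[40,52),[38,50); WM=48
i=13 t=53 v=9: → [52,64),[50,62),[48,60),[46,58),[44,56),[42,54); WM=52; [38,50) fires=2 [40,52) fires=2

10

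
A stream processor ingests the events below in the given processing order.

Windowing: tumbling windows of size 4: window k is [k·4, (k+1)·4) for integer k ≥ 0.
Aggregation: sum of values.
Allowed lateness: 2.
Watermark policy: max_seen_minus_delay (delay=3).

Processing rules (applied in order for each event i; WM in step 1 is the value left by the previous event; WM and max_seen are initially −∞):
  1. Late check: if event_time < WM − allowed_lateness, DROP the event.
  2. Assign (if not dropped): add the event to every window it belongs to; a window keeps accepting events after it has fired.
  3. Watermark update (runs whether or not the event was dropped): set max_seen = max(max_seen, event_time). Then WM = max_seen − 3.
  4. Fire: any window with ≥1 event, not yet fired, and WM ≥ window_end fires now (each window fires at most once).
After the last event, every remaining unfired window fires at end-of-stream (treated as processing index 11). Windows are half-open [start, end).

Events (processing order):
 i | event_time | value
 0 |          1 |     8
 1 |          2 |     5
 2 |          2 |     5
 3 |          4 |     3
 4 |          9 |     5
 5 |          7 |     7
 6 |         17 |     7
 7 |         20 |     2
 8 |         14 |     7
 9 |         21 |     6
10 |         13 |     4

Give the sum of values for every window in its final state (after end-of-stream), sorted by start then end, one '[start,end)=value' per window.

[0,4)=18 [4,8)=10 [8,12)=5 [16,20)=7 [20,24)=8

i=0 t=1 v=8: → [0,4); WM=-2
i=1 t=2 v=5: → [0,4); WM=-1
i=2 t=2 v=5: → [0,4); WM=-1
i=3 t=4 v=3: → [4,8); WM=1
i=4 t=9 v=5: → [8,12); WM=6; [0,4) fires=18
i=5 t=7 v=7: → [4,8); WM=6
i=6 t=17 v=7: → [16,20); WM=14; [4,8) fires=10 [8,12) fires=5
i=7 t=20 v=2: → [20,24); WM=17
i=8 t=14 v=7: DROP (t<17-2); WM=17
i=9 t=21 v=6: → [20,24); WM=18
i=10 t=13 v=4: DROP (t<18-2); WM=18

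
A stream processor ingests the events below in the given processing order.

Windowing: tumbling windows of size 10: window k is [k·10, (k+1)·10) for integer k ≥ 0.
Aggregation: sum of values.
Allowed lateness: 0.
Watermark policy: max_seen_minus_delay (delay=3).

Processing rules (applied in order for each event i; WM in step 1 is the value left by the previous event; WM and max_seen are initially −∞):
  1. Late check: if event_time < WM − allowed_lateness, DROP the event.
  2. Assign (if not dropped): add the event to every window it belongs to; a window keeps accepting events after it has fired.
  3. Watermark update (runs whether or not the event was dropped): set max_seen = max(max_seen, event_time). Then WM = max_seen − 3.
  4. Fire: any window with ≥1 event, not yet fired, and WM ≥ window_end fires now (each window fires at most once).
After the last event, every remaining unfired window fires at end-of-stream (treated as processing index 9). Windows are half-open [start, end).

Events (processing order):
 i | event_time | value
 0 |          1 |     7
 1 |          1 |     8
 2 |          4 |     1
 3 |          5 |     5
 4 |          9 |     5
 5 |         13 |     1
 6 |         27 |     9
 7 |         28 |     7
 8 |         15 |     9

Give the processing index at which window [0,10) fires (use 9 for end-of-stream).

5

i=0 t=1 v=7: → [0,10); WM=-2
i=1 t=1 v=8: → [0,10); WM=-2
i=2 t=4 v=1: → [0,10); WM=1
i=3 t=5 v=5: → [0,10); WM=2
i=4 t=9 v=5: → [0,10); WM=6
i=5 t=13 v=1: → [10,20); WM=10; [0,10) fires=26
i=6 t=27 v=9: → [20,30); WM=24; [10,20) fires=1
i=7 t=28 v=7: → [20,30); WM=25
i=8 t=15 v=9: DROP (t<25-0); WM=25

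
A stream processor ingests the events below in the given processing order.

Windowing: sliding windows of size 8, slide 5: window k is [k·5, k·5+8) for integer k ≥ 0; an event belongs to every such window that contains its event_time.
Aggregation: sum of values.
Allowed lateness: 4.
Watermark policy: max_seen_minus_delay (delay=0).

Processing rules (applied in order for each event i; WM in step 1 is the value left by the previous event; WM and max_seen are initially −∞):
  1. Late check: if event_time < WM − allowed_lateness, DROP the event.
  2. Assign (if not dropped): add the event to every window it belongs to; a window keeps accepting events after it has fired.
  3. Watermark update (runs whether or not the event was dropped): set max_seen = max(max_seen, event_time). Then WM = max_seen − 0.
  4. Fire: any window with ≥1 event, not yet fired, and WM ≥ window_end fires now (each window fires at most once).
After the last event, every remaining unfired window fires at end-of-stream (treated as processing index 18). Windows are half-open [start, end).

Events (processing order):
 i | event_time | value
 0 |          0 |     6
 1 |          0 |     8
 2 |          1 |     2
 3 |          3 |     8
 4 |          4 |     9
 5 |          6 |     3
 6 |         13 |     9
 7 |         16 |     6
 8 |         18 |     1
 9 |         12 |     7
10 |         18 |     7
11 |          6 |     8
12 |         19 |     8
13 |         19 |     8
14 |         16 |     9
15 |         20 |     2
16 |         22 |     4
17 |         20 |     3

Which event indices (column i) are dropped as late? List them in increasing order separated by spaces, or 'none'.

9 11

i=0 t=0 v=6: → [0,8); WM=0
i=1 t=0 v=8: → [0,8); WM=0
i=2 t=1 v=2: → [0,8); WM=1
i=3 t=3 v=8: → [0,8); WM=3
i=4 t=4 v=9: → [0,8); WM=4
i=5 t=6 v=3: → [5,13),[0,8); WM=6
i=6 t=13 v=9: → [10,18); WM=13; [0,8) fires=36 [5,13) fires=3
i=7 t=16 v=6: → [15,23),[10,18); WM=16
i=8 t=18 v=1: → [15,23); WM=18; [10,18) fires=15
i=9 t=12 v=7: DROP (t<18-4); WM=18
i=10 t=18 v=7: → [15,23); WM=18
i=11 t=6 v=8: DROP (t<18-4); WM=18
i=12 t=19 v=8: → [15,23); WM=19
i=13 t=19 v=8: → [15,23); WM=19
i=14 t=16 v=9: → [15,23),[10,18); WM=19
i=15 t=20 v=2: → [20,28),[15,23); WM=20
i=16 t=22 v=4: → [20,28),[15,23); WM=22
i=17 t=20 v=3: → [20,28),[15,23); WM=22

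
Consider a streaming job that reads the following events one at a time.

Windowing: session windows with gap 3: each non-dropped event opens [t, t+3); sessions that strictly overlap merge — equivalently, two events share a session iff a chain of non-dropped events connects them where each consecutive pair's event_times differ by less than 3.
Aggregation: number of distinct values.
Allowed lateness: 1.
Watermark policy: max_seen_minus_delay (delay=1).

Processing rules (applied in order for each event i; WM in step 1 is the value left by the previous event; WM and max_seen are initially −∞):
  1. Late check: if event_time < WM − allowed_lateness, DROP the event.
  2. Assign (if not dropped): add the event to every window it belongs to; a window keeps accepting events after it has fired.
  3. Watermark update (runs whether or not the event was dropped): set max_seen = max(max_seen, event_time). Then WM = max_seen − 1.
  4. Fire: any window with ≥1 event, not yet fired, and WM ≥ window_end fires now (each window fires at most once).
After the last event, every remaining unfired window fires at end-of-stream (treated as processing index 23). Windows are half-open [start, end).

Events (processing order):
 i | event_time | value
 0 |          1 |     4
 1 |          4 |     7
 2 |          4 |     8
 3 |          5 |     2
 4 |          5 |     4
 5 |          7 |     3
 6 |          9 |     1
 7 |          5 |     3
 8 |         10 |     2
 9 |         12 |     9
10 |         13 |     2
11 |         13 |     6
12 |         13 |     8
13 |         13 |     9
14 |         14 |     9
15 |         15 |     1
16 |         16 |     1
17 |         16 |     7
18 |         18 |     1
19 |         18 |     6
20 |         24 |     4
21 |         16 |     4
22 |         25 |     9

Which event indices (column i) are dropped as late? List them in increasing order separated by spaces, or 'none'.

7 21

i=0 t=1 v=4: → [1,4); WM=0
i=1 t=4 v=7: → [4,7); WM=3
i=2 t=4 v=8: → [4,7); WM=3
i=3 t=5 v=2: → [4,8); WM=4
i=4 t=5 v=4: → [4,8); WM=4
i=5 t=7 v=3: → [4,10); WM=6
i=6 t=9 v=1: → [4,12); WM=8
i=7 t=5 v=3: DROP (t<8-1); WM=8
i=8 t=10 v=2: → [4,13); WM=9
i=9 t=12 v=9: → [4,15); WM=11
i=10 t=13 v=2: → [4,16); WM=12
i=11 t=13 v=6: → [4,16); WM=12
i=12 t=13 v=8: → [4,16); WM=12
i=13 t=13 v=9: → [4,16); WM=12
i=14 t=14 v=9: → [4,17); WM=13
i=15 t=15 v=1: → [4,18); WM=14
i=16 t=16 v=1: → [4,19); WM=15
i=17 t=16 v=7: → [4,19); WM=15
i=18 t=18 v=1: → [4,21); WM=17
i=19 t=18 v=6: → [4,21); WM=17
i=20 t=24 v=4: → [24,27); WM=23
i=21 t=16 v=4: DROP (t<23-1); WM=23
i=22 t=25 v=9: → [24,28); WM=24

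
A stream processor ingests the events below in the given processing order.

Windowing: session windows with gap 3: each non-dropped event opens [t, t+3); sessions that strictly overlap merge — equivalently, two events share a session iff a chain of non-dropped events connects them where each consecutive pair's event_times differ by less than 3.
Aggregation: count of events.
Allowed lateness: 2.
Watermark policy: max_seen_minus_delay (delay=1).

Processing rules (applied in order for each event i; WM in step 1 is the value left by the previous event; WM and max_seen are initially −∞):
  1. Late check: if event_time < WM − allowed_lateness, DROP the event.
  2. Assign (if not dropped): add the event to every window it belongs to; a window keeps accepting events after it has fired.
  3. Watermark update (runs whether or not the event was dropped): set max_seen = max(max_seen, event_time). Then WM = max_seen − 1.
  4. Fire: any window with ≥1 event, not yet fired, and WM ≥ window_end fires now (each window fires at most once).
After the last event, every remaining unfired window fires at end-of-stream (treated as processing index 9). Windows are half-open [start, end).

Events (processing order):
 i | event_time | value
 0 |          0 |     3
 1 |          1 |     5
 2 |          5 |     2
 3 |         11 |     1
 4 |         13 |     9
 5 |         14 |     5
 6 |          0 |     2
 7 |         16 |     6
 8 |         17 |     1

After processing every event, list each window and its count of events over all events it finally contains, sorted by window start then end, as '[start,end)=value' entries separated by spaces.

[0,4)=2 [5,8)=1 [11,20)=5

i=0 t=0 v=3: → [0,3); WM=-1
i=1 t=1 v=5: → [0,4); WM=0
i=2 t=5 v=2: → [5,8); WM=4
i=3 t=11 v=1: → [11,14); WM=10
i=4 t=13 v=9: → [11,16); WM=12
i=5 t=14 v=5: → [11,17); WM=13
i=6 t=0 v=2: DROP (t<13-2); WM=13
i=7 t=16 v=6: → [11,19); WM=15
i=8 t=17 v=1: → [11,20); WM=16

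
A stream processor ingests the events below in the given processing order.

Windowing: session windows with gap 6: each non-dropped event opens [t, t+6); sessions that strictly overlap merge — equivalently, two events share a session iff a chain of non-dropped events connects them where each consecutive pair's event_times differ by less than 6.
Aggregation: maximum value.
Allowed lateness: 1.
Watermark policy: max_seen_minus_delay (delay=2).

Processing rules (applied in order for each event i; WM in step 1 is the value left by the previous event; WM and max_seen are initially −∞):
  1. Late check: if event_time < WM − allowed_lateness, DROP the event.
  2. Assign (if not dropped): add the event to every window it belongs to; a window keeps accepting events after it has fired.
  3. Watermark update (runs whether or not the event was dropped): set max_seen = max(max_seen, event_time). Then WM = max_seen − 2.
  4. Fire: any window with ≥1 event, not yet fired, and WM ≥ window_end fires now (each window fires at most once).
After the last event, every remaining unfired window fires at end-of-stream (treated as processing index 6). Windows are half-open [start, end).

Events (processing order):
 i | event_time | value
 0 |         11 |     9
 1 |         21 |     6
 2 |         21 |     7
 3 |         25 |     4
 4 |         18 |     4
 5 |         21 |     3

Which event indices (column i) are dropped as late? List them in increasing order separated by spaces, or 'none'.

i=0 t=11 v=9: → [11,17); WM=9
i=1 t=21 v=6: → [21,27); WM=19
i=2 t=21 v=7: → [21,27); WM=19
i=3 t=25 v=4: → [21,31); WM=23
i=4 t=18 v=4: DROP (t<23-1); WM=23
i=5 t=21 v=3: DROP (t<23-1); WM=23

4 5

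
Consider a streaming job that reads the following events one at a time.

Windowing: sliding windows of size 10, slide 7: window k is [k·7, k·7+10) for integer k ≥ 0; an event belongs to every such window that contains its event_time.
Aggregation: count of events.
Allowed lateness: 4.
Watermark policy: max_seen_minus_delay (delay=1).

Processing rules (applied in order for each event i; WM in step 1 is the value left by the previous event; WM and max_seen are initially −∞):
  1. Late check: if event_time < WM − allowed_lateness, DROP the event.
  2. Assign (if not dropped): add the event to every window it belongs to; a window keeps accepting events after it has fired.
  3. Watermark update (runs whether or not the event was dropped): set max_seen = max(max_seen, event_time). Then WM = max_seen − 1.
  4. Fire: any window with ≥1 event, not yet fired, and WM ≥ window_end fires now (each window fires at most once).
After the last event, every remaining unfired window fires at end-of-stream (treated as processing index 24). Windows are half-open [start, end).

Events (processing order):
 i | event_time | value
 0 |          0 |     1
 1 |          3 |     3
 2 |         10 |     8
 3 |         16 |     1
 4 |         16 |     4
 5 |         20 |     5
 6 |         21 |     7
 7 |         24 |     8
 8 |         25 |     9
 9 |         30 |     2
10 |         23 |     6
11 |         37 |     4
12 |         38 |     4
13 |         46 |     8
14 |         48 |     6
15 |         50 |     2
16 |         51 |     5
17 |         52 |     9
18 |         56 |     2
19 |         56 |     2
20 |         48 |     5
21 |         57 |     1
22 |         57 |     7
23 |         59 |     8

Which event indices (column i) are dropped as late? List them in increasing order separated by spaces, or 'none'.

10 20

i=0 t=0 v=1: → [0,10); WM=-1
i=1 t=3 v=3: → [0,10); WM=2
i=2 t=10 v=8: → [7,17); WM=9
i=3 t=16 v=1: → [14,24),[7,17); WM=15; [0,10) fires=2
i=4 t=16 v=4: → [14,24),[7,17); WM=15
i=5 t=20 v=5: → [14,24); WM=19; [7,17) fires=3
i=6 t=21 v=7: → [21,31),[14,24); WM=20
i=7 t=24 v=8: → [21,31); WM=23
i=8 t=25 v=9: → [21,31); WM=24; [14,24) fires=4
i=9 t=30 v=2: → [28,38),[21,31); WM=29
i=10 t=23 v=6: DROP (t<29-4); WM=29
i=11 t=37 v=4: → [35,45),[28,38); WM=36; [21,31) fires=4
i=12 t=38 v=4: → [35,45); WM=37
i=13 t=46 v=8: → [42,52); WM=45; [28,38) fires=2 [35,45) fires=2
i=14 t=48 v=6: → [42,52); WM=47
i=15 t=50 v=2: → [49,59),[42,52); WM=49
i=16 t=51 v=5: → [49,59),[42,52); WM=50
i=17 t=52 v=9: → [49,59); WM=51
i=18 t=56 v=2: → [56,66),[49,59); WM=55; [42,52) fires=4
i=19 t=56 v=2: → [56,66),[49,59); WM=55
i=20 t=48 v=5: DROP (t<55-4); WM=55
i=21 t=57 v=1: → [56,66),[49,59); WM=56
i=22 t=57 v=7: → [56,66),[49,59); WM=56
i=23 t=59 v=8: → [56,66); WM=58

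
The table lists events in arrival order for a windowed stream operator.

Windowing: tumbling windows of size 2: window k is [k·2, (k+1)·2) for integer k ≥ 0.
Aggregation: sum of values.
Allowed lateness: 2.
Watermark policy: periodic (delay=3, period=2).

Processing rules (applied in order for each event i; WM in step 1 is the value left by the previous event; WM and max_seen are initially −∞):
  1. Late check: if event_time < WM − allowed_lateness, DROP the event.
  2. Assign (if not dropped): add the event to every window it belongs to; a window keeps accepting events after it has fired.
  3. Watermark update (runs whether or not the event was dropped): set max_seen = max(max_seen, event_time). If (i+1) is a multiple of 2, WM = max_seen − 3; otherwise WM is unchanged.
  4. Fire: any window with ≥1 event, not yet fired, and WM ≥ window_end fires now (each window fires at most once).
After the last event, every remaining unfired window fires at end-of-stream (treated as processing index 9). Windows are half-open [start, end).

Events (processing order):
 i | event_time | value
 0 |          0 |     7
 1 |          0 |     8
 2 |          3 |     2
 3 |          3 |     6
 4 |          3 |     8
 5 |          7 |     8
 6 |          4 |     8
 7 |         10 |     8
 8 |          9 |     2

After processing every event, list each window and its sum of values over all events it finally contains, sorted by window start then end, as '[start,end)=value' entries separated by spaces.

[0,2)=15 [2,4)=16 [4,6)=8 [6,8)=8 [8,10)=2 [10,12)=8

i=0 t=0 v=7: → [0,2); WM=−∞
i=1 t=0 v=8: → [0,2); WM=-3
i=2 t=3 v=2: → [2,4); WM=-3
i=3 t=3 v=6: → [2,4); WM=0
i=4 t=3 v=8: → [2,4); WM=0
i=5 t=7 v=8: → [6,8); WM=4; [0,2) fires=15 [2,4) fires=16
i=6 t=4 v=8: → [4,6); WM=4
i=7 t=10 v=8: → [10,12); WM=7; [4,6) fires=8
i=8 t=9 v=2: → [8,10); WM=7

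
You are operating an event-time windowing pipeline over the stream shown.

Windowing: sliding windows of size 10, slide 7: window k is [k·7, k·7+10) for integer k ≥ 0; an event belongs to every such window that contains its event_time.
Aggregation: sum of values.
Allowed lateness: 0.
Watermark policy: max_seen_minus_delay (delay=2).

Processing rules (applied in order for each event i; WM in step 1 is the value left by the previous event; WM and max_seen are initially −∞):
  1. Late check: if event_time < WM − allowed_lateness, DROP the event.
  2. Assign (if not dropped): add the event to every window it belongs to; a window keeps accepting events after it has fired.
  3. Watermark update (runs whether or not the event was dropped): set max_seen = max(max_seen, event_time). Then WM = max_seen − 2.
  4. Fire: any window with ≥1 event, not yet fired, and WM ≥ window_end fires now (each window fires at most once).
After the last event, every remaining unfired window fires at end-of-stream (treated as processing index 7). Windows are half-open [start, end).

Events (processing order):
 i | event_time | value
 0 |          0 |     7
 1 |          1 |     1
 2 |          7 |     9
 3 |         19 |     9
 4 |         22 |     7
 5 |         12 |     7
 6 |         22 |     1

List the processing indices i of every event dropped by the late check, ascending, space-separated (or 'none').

i=0 t=0 v=7: → [0,10); WM=-2
i=1 t=1 v=1: → [0,10); WM=-1
i=2 t=7 v=9: → [7,17),[0,10); WM=5
i=3 t=19 v=9: → [14,24); WM=17; [0,10) fires=17 [7,17) fires=9
i=4 t=22 v=7: → [21,31),[14,24); WM=20
i=5 t=12 v=7: DROP (t<20-0); WM=20
i=6 t=22 v=1: → [21,31),[14,24); WM=20

5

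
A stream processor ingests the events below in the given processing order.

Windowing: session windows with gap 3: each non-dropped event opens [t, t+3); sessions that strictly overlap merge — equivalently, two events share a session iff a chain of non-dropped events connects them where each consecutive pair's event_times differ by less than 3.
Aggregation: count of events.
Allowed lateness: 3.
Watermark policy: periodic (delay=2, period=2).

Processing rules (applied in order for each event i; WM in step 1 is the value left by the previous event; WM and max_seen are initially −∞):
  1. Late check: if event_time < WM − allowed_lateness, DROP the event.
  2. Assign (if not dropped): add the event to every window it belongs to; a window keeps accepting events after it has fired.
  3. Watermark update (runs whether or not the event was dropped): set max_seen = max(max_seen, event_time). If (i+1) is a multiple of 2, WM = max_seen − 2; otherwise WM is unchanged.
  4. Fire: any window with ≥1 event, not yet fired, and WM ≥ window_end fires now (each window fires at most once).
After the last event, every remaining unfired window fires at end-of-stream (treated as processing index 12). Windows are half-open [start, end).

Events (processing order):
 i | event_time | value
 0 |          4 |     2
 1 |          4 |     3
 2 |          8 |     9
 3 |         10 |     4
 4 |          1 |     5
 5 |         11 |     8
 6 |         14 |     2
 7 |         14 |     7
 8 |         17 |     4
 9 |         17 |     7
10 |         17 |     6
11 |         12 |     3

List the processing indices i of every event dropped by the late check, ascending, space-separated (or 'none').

4

i=0 t=4 v=2: → [4,7); WM=−∞
i=1 t=4 v=3: → [4,7); WM=2
i=2 t=8 v=9: → [8,11); WM=2
i=3 t=10 v=4: → [8,13); WM=8
i=4 t=1 v=5: DROP (t<8-3); WM=8
i=5 t=11 v=8: → [8,14); WM=9
i=6 t=14 v=2: → [14,17); WM=9
i=7 t=14 v=7: → [14,17); WM=12
i=8 t=17 v=4: → [17,20); WM=12
i=9 t=17 v=7: → [17,20); WM=15
i=10 t=17 v=6: → [17,20); WM=15
i=11 t=12 v=3: → [8,17); WM=15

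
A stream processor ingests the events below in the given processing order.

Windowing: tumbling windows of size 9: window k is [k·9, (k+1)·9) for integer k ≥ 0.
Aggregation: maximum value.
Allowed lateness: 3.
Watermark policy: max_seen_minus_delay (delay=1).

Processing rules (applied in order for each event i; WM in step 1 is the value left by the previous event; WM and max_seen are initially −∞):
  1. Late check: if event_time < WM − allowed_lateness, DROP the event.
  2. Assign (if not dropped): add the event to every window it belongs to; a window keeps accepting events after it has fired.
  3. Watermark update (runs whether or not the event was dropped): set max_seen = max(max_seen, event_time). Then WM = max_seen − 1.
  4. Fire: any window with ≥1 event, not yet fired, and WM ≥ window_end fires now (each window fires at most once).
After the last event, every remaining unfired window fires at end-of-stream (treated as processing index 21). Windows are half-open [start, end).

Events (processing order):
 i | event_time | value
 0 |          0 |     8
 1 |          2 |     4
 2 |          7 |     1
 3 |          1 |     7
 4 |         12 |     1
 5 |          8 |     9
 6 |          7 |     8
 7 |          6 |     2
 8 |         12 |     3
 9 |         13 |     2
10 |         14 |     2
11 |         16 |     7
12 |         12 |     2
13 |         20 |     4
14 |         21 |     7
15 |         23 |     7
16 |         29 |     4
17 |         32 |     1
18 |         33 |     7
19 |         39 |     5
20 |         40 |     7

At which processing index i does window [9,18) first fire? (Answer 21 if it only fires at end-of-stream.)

i=0 t=0 v=8: → [0,9); WM=-1
i=1 t=2 v=4: → [0,9); WM=1
i=2 t=7 v=1: → [0,9); WM=6
i=3 t=1 v=7: DROP (t<6-3); WM=6
i=4 t=12 v=1: → [9,18); WM=11; [0,9) fires=8
i=5 t=8 v=9: → [0,9); WM=11
i=6 t=7 v=8: DROP (t<11-3); WM=11
i=7 t=6 v=2: DROP (t<11-3); WM=11
i=8 t=12 v=3: → [9,18); WM=11
i=9 t=13 v=2: → [9,18); WM=12
i=10 t=14 v=2: → [9,18); WM=13
i=11 t=16 v=7: → [9,18); WM=15
i=12 t=12 v=2: → [9,18); WM=15
i=13 t=20 v=4: → [18,27); WM=19; [9,18) fires=7
i=14 t=21 v=7: → [18,27); WM=20
i=15 t=23 v=7: → [18,27); WM=22
i=16 t=29 v=4: → [27,36); WM=28; [18,27) fires=7
i=17 t=32 v=1: → [27,36); WM=31
i=18 t=33 v=7: → [27,36); WM=32
i=19 t=39 v=5: → [36,45); WM=38; [27,36) fires=7
i=20 t=40 v=7: → [36,45); WM=39

13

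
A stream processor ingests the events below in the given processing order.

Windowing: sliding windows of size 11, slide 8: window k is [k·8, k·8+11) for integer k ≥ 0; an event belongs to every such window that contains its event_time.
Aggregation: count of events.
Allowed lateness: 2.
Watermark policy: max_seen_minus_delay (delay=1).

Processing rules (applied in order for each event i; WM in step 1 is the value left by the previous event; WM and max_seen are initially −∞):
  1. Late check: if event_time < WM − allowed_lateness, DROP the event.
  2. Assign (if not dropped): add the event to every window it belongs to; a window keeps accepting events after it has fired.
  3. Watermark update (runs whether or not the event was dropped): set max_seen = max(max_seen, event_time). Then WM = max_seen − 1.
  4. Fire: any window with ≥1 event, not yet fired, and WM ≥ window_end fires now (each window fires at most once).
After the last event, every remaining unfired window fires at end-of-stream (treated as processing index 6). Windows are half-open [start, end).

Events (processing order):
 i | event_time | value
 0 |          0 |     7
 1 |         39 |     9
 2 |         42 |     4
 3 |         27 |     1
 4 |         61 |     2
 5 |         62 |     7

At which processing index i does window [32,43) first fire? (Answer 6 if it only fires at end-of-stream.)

4

i=0 t=0 v=7: → [0,11); WM=-1
i=1 t=39 v=9: → [32,43); WM=38; [0,11) fires=1
i=2 t=42 v=4: → [40,51),[32,43); WM=41
i=3 t=27 v=1: DROP (t<41-2); WM=41
i=4 t=61 v=2: → [56,67); WM=60; [32,43) fires=2 [40,51) fires=1
i=5 t=62 v=7: → [56,67); WM=61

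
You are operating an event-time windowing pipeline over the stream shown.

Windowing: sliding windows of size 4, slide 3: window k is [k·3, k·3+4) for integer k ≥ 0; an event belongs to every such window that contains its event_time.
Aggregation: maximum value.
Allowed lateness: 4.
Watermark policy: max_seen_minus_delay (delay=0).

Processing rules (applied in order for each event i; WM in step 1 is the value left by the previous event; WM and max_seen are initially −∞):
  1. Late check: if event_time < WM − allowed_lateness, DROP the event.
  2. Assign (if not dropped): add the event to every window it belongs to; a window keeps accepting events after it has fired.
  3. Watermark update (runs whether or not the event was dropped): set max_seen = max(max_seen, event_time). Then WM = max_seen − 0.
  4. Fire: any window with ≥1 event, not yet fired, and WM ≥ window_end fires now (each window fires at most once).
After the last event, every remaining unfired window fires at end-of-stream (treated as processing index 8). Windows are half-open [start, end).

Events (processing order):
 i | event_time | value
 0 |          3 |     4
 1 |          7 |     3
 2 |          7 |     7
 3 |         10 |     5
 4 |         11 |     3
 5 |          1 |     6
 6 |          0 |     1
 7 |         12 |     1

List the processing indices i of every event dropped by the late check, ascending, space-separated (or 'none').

5 6

i=0 t=3 v=4: → [3,7),[0,4); WM=3
i=1 t=7 v=3: → [6,10); WM=7; [0,4) fires=4 [3,7) fires=4
i=2 t=7 v=7: → [6,10); WM=7
i=3 t=10 v=5: → [9,13); WM=10; [6,10) fires=7
i=4 t=11 v=3: → [9,13); WM=11
i=5 t=1 v=6: DROP (t<11-4); WM=11
i=6 t=0 v=1: DROP (t<11-4); WM=11
i=7 t=12 v=1: → [12,16),[9,13); WM=12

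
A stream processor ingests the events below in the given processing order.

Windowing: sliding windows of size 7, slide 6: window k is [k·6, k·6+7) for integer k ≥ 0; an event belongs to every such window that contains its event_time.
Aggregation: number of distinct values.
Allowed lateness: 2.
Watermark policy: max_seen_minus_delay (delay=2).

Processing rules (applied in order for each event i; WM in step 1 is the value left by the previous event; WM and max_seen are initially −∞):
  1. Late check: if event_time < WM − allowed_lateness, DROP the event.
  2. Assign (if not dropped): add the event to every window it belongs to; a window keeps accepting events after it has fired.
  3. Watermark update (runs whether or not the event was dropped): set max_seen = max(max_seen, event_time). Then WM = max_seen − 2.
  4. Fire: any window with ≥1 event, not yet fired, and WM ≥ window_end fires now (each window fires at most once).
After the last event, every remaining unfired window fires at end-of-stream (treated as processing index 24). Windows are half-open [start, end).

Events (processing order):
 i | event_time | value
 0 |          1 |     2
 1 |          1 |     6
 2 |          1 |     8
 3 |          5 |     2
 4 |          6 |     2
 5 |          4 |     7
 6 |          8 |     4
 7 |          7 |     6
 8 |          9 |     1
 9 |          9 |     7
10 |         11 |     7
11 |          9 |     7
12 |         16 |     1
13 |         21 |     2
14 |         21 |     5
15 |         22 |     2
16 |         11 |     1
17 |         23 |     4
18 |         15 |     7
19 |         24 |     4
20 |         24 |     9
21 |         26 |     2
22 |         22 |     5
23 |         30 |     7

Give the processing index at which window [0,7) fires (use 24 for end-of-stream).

8

i=0 t=1 v=2: → [0,7); WM=-1
i=1 t=1 v=6: → [0,7); WM=-1
i=2 t=1 v=8: → [0,7); WM=-1
i=3 t=5 v=2: → [0,7); WM=3
i=4 t=6 v=2: → [6,13),[0,7); WM=4
i=5 t=4 v=7: → [0,7); WM=4
i=6 t=8 v=4: → [6,13); WM=6
i=7 t=7 v=6: → [6,13); WM=6
i=8 t=9 v=1: → [6,13); WM=7; [0,7) fires=4
i=9 t=9 v=7: → [6,13); WM=7
i=10 t=11 v=7: → [6,13); WM=9
i=11 t=9 v=7: → [6,13); WM=9
i=12 t=16 v=1: → [12,19); WM=14; [6,13) fires=5
i=13 t=21 v=2: → [18,25); WM=19; [12,19) fires=1
i=14 t=21 v=5: → [18,25); WM=19
i=15 t=22 v=2: → [18,25); WM=20
i=16 t=11 v=1: DROP (t<20-2); WM=20
i=17 t=23 v=4: → [18,25); WM=21
i=18 t=15 v=7: DROP (t<21-2); WM=21
i=19 t=24 v=4: → [24,31),[18,25); WM=22
i=20 t=24 v=9: → [24,31),[18,25); WM=22
i=21 t=26 v=2: → [24,31); WM=24
i=22 t=22 v=5: → [18,25); WM=24
i=23 t=30 v=7: → [30,37),[24,31); WM=28; [18,25) fires=4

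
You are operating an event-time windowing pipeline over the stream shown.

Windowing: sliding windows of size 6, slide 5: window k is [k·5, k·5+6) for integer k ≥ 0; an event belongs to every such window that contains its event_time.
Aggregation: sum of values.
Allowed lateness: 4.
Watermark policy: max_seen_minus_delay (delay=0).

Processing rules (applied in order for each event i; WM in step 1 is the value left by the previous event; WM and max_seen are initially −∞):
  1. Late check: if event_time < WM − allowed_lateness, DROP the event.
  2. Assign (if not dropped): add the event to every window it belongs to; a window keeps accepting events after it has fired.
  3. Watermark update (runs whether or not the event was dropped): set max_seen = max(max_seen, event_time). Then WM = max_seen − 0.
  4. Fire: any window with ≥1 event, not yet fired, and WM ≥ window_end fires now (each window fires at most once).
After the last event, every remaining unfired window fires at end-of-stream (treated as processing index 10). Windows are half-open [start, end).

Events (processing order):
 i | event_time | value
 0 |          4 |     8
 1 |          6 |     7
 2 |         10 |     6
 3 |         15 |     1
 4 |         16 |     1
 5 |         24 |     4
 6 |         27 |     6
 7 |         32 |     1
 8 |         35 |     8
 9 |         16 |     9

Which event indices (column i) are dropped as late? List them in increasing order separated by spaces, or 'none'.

9

i=0 t=4 v=8: → [0,6); WM=4
i=1 t=6 v=7: → [5,11); WM=6; [0,6) fires=8
i=2 t=10 v=6: → [10,16),[5,11); WM=10
i=3 t=15 v=1: → [15,21),[10,16); WM=15; [5,11) fires=13
i=4 t=16 v=1: → [15,21); WM=16; [10,16) fires=7
i=5 t=24 v=4: → [20,26); WM=24; [15,21) fires=2
i=6 t=27 v=6: → [25,31); WM=27; [20,26) fires=4
i=7 t=32 v=1: → [30,36); WM=32; [25,31) fires=6
i=8 t=35 v=8: → [35,41),[30,36); WM=35
i=9 t=16 v=9: DROP (t<35-4); WM=35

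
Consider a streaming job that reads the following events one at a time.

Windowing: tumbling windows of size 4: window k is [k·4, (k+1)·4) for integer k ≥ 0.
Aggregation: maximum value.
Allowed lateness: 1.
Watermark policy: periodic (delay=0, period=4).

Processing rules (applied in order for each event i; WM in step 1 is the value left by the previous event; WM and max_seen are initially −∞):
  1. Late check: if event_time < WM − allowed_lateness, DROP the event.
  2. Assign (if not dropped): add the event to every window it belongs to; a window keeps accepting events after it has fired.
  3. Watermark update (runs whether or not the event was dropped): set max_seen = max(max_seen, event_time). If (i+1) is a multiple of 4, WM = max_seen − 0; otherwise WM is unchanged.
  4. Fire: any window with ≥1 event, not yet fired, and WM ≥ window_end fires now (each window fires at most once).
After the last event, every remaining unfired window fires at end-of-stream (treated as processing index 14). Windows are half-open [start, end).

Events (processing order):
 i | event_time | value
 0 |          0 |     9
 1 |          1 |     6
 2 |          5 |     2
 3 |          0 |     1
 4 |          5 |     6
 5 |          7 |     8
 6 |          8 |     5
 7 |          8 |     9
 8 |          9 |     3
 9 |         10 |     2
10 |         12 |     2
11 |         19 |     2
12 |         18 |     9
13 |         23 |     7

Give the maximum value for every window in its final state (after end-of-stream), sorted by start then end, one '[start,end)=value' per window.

i=0 t=0 v=9: → [0,4); WM=−∞
i=1 t=1 v=6: → [0,4); WM=−∞
i=2 t=5 v=2: → [4,8); WM=−∞
i=3 t=0 v=1: → [0,4); WM=5; [0,4) fires=9
i=4 t=5 v=6: → [4,8); WM=5
i=5 t=7 v=8: → [4,8); WM=5
i=6 t=8 v=5: → [8,12); WM=5
i=7 t=8 v=9: → [8,12); WM=8; [4,8) fires=8
i=8 t=9 v=3: → [8,12); WM=8
i=9 t=10 v=2: → [8,12); WM=8
i=10 t=12 v=2: → [12,16); WM=8
i=11 t=19 v=2: → [16,20); WM=19; [8,12) fires=9 [12,16) fires=2
i=12 t=18 v=9: → [16,20); WM=19
i=13 t=23 v=7: → [20,24); WM=19

[0,4)=9 [4,8)=8 [8,12)=9 [12,16)=2 [16,20)=9 [20,24)=7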